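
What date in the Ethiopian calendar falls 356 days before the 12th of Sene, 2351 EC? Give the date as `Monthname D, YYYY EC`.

The starting date is JDN 2582839; 2582839 − 356 = 2582483.
JDN 2582483 corresponds to Sene 21, 2350 EC.

Sene 21, 2350 EC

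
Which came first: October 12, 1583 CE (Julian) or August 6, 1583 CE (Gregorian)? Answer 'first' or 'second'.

First date → JDN 2299533; second date → JDN 2299456.
JDN 2299456 < JDN 2299533, so the second date is earlier.

second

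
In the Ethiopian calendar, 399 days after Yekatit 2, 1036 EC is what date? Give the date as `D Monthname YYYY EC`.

JDN of Yekatit 2, 1036 EC = 2102406.
2102406 + 399 = 2102805.
JDN 2102805 in the Ethiopian calendar is 6 Megabit 1037 EC.

6 Megabit 1037 EC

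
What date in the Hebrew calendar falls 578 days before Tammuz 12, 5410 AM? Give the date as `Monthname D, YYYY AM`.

Kislev 25, 5409 AM

Counting 578 days back from JDN 2323902 reaches JDN 2323324, which is Kislev 25, 5409 AM.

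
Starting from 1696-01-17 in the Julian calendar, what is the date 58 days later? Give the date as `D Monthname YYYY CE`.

JDN of 1696-01-17 = 2340538.
2340538 + 58 = 2340596.
JDN 2340596 in the Julian calendar is 15 March 1696 CE.

15 March 1696 CE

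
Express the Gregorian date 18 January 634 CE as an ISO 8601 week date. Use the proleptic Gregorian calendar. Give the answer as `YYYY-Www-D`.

0634-W03-6

The weekday is Saturday (ISO weekday 6).
That Saturday belongs to ISO week 3 of ISO year 634.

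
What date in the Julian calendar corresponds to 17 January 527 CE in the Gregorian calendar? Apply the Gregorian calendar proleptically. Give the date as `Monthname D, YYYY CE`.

For dates in this range the Gregorian date is 2 days ahead of the Julian.
17 January 527 Gregorian − 2 days → 15 January 527 Julian.

January 15, 527 CE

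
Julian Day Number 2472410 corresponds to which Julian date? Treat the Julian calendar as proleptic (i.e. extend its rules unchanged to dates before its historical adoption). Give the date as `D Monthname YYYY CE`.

2 February 2057 CE

The Gregorian equivalent of JDN 2472410 is 15 February 2057.
In the Julian calendar that day is 2 February 2057 CE.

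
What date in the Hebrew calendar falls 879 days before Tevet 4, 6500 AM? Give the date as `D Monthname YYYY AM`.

The starting date is JDN 2721819; 2721819 − 879 = 2720940.
JDN 2720940 corresponds to 11 Av 6497 AM.

11 Av 6497 AM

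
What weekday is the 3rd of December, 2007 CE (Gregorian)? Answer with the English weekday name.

Monday

2454438 ≡ 0 (mod 7); counting from Monday = 0 gives Monday.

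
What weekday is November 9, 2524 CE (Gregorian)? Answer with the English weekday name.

Since JDN mod 7 = 3 (0 = Monday), the day is Thursday.

Thursday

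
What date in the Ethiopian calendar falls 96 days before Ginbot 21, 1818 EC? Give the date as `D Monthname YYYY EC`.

15 Yekatit 1818 EC

The starting date is JDN 2388140; 2388140 − 96 = 2388044.
JDN 2388044 corresponds to 15 Yekatit 1818 EC.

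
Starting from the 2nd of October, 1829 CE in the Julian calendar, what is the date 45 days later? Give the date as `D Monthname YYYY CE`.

16 November 1829 CE

JDN of the 2nd of October, 1829 CE = 2389375.
2389375 + 45 = 2389420.
JDN 2389420 in the Julian calendar is 16 November 1829 CE.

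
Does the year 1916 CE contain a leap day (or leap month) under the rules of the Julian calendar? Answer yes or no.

1916 mod 4 = 0, so it is a leap year in the Julian calendar.

yes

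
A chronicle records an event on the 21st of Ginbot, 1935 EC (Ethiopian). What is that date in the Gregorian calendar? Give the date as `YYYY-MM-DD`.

Julian Day Number of the source date = 2430874.
Converting JDN 2430874 to the Gregorian calendar gives 29 May 1943 CE.

1943-05-29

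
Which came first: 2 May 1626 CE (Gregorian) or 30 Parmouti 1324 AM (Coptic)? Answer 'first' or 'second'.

Converting both to JDN: 2315066 vs 2308495; the smaller is the second.

second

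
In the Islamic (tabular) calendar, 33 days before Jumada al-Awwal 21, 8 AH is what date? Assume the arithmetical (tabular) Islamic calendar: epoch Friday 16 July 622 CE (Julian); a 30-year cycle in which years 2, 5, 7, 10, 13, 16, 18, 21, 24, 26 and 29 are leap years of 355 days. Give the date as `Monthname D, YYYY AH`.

JDN of Jumada al-Awwal 21, 8 AH = 1951059.
1951059 − 33 = 1951026.
JDN 1951026 in the tabular Islamic calendar is Rabi' al-Thani 17, 8 AH.

Rabi' al-Thani 17, 8 AH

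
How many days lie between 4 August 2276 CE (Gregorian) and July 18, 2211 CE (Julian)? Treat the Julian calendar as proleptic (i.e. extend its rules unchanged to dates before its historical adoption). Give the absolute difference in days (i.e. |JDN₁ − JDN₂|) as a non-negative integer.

JDN of the first date = 2552568.
JDN of the second date = 2528824.
|2528824 − 2552568| = 23744.

23744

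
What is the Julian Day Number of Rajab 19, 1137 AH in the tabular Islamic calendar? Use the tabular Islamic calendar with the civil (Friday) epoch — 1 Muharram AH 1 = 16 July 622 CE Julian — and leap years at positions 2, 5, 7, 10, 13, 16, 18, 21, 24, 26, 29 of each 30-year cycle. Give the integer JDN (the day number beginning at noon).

2351196

Equivalently 3 April 1725 (Gregorian).
JDN 2451545 is 1 January 2000 CE (Gregorian); the target day is −100349 days from there, so JDN = 2351196.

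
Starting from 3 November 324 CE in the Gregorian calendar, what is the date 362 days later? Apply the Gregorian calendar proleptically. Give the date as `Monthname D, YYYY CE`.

JDN of 3 November 324 CE = 1839705.
1839705 + 362 = 1840067.
JDN 1840067 in the Gregorian calendar is October 31, 325 CE.

October 31, 325 CE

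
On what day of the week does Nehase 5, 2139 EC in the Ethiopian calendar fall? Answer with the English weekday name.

Saturday

This is JDN 2505459 (12 August 2147 Gregorian).
2505459 ≡ 5 (mod 7); counting from Monday = 0 gives Saturday.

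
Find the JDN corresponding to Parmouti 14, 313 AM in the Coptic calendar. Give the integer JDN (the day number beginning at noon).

1939211

In the proleptic Gregorian calendar the same day is 11 April 597.
JDN 2451545 is 1 January 2000 CE (Gregorian); the target day is −512334 days from there, so JDN = 1939211.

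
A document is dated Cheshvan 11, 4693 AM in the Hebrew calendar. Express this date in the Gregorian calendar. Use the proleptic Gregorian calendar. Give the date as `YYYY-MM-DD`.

Julian Day Number of the source date = 2061757.
Converting JDN 2061757 to the Gregorian calendar gives 18 October 932 CE.

0932-10-18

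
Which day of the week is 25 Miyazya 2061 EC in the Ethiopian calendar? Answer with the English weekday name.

Friday

This is JDN 2476870 (3 May 2069 Gregorian).
Since JDN mod 7 = 4 (0 = Monday), the day is Friday.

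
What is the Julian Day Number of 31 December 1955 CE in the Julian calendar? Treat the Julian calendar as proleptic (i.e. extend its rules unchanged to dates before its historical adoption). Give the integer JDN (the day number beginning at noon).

2435486

In the Gregorian calendar the same day is 13 January 1956.
JDN 2299161 is 15 October 1582 CE (Gregorian); the target day is +136325 days from there, so JDN = 2435486.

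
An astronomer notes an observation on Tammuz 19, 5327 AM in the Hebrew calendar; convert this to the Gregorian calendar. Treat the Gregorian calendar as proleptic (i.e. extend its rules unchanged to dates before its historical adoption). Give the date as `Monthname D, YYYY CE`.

July 6, 1567 CE

Both dates share Julian Day Number 2293581; in the Gregorian calendar that is 6 July 1567 CE.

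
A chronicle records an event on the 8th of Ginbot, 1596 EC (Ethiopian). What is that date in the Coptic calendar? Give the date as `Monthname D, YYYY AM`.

Pashons 8, 1320 AM

Julian Day Number of the source date = 2307042.
Converting JDN 2307042 to the Coptic calendar gives 8 Pashons 1320 AM.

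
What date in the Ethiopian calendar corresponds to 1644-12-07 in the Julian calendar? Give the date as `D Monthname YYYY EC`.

11 Tahsas 1637 EC

The source date corresponds to 17 December 1644 in the Gregorian calendar (JDN 2321870).
That day falls on 11 Tahsas 1637 EC in the Ethiopian calendar.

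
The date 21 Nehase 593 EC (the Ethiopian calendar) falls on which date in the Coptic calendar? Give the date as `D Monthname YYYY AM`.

Julian Day Number of the source date = 1940799.
Converting JDN 1940799 to the Coptic calendar gives 21 Mesori 317 AM.

21 Mesori 317 AM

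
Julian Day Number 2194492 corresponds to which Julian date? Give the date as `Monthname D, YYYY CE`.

JDN 2194492 is 18 March 1296 in the proleptic Gregorian calendar.
In the Julian calendar that day is March 11, 1296 CE.

March 11, 1296 CE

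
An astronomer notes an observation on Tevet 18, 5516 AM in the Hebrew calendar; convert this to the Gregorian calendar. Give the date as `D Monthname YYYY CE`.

Both dates share Julian Day Number 2362416; in the Gregorian calendar that is 22 December 1755 CE.

22 December 1755 CE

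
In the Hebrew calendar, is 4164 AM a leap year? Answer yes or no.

yes

Hebrew year 4164 is year 3 of its 19-year Metonic cycle; leap years are at positions 3, 6, 8, 11, 14, 17, 19, so it is a leap year (13 months).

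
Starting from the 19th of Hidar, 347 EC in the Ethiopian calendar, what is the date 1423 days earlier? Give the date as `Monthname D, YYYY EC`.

Counting 1423 days back from JDN 1850675 reaches JDN 1849252, which is Tahsas 27, 343 EC.

Tahsas 27, 343 EC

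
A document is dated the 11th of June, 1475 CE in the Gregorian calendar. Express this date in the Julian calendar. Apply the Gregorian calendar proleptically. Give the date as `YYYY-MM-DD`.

At this point the Julian calendar is 9 days behind the Gregorian.
11 June 1475 Gregorian − 9 days → 2 June 1475 Julian.

1475-06-02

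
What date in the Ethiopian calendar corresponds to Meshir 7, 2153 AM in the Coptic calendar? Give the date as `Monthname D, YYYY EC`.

Julian Day Number of the source date = 2611204.
Converting JDN 2611204 to the Ethiopian calendar gives 7 Yekatit 2429 EC.

Yekatit 7, 2429 EC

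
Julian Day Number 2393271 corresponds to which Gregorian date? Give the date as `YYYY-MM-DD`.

JDN 2451545 is 1 Jan 2000; 2393271 is −58274 days from there.

1840-06-14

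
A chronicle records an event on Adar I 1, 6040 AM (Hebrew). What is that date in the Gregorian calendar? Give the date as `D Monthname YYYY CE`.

2 February 2280 CE

Julian Day Number of the source date = 2553845.
Converting JDN 2553845 to the Gregorian calendar gives 2 February 2280 CE.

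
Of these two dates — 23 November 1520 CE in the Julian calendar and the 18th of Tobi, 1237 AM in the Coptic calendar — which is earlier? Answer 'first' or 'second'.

first

The two dates have Julian Day Numbers 2276565 and 2276616 respectively.
Since 2276565 < 2276616, the first date comes first.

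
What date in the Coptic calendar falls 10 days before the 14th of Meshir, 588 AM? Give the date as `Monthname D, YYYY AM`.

Meshir 4, 588 AM

Counting 10 days back from JDN 2039595 reaches JDN 2039585, which is Meshir 4, 588 AM.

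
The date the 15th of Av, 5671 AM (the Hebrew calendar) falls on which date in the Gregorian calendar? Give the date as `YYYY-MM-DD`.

Julian Day Number of the source date = 2419258.
Converting JDN 2419258 to the Gregorian calendar gives 9 August 1911 CE.

1911-08-09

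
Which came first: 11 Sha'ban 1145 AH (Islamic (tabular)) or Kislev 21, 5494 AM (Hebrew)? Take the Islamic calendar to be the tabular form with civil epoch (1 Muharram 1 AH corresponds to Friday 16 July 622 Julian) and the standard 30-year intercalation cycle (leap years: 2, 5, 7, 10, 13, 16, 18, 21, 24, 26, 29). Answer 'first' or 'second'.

Converting both to JDN: 2354052 vs 2354357; the smaller is the first.

first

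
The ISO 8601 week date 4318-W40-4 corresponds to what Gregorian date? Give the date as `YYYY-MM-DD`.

ISO week 1 of 4318 is the week containing the first Thursday of 4318.
Week 40, day 4 (Thursday) lands on 4318-10-03.

4318-10-03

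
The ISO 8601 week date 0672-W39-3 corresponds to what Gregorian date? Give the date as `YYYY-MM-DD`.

0672-09-25

ISO week 1 of 672 is the week containing the first Thursday of 672.
Week 39, day 3 (Wednesday) lands on 0672-09-25.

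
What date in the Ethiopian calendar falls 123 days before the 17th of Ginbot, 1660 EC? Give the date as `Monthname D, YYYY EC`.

Tir 14, 1660 EC

The starting date is JDN 2330427; 2330427 − 123 = 2330304.
JDN 2330304 corresponds to Tir 14, 1660 EC.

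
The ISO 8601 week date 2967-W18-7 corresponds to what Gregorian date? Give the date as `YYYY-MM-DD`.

2967-05-03

ISO week 1 of 2967 is the week containing the first Thursday of 2967.
Week 18, day 7 (Sunday) lands on 2967-05-03.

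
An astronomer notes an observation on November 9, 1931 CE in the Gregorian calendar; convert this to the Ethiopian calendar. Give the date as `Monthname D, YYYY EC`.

Both dates share Julian Day Number 2426655; in the Ethiopian calendar that is 29 Tikimt 1924 EC.

Tikimt 29, 1924 EC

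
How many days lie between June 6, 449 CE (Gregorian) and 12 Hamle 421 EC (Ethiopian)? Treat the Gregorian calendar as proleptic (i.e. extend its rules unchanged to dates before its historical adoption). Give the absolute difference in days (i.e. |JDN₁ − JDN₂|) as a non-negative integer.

7274

First date → JDN 1885211; second date → JDN 1877937.
The interval is |1885211 − 1877937| = 7274 days.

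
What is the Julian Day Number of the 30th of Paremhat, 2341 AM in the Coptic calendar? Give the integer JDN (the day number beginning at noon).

2679924

Equivalently 13 April 2625 (Gregorian).
JDN 2400001 is 17 November 1858 CE (Gregorian), MJD 0; the target day is +279923 days from there, so JDN = 2679924.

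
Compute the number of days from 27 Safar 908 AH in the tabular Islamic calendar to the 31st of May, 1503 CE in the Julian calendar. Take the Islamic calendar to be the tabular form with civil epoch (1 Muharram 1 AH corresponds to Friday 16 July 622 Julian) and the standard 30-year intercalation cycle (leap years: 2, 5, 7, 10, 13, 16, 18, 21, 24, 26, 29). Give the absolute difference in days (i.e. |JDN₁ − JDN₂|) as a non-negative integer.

272

First date → JDN 2269907; second date → JDN 2270179.
The interval is |2269907 − 2270179| = 272 days.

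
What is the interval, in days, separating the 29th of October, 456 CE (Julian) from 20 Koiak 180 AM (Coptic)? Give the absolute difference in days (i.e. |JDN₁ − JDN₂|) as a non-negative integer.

JDN of the first date = 1887914.
JDN of the second date = 1890519.
|1890519 − 1887914| = 2605.

2605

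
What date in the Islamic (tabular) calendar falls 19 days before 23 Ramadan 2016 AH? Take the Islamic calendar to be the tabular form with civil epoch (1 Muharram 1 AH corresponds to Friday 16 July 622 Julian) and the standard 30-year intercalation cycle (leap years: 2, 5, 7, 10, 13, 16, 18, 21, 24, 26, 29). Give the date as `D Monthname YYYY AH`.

4 Ramadan 2016 AH

The starting date is JDN 2662747; 2662747 − 19 = 2662728.
JDN 2662728 corresponds to 4 Ramadan 2016 AH.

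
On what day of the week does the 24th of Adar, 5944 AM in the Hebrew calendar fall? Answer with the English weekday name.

Sunday

Equivalently 7 March 2184 Gregorian, JDN 2518816.
JDN 2518816 mod 7 = 6, and JDN 0 was a Monday, so this is a Sunday.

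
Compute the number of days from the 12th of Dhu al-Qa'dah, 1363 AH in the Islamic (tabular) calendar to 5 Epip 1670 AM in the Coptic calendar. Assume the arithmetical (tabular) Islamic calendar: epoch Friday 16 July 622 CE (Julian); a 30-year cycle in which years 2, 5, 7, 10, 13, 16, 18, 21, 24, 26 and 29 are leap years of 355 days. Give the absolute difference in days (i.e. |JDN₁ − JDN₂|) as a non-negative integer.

3543

First date → JDN 2431393; second date → JDN 2434936.
The interval is |2431393 − 2434936| = 3543 days.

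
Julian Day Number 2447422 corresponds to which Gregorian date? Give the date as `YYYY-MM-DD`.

Counting from JDN 2299161 = 15 Oct 1582 gives an offset of 148261 days.

1988-09-17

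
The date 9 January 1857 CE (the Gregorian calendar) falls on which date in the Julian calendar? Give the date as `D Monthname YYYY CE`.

28 December 1856 CE

For dates in this range the Gregorian date is 12 days ahead of the Julian.
9 January 1857 Gregorian − 12 days → 28 December 1856 Julian.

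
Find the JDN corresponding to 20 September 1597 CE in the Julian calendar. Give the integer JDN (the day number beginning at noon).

2304625

Equivalently 30 September 1597 (Gregorian).
JDN 2451545 is 1 January 2000 CE (Gregorian); the target day is −146920 days from there, so JDN = 2304625.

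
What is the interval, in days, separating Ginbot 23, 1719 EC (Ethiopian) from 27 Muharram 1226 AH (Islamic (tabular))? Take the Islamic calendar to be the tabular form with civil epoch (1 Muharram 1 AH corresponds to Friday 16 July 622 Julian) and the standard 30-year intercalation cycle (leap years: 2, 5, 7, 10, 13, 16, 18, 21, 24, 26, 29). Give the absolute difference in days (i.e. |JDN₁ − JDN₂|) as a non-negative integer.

30583

First date → JDN 2351982; second date → JDN 2382565.
The interval is |2351982 − 2382565| = 30583 days.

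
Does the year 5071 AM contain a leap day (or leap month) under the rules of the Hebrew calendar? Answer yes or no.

Hebrew year 5071 is year 17 of its 19-year Metonic cycle; leap years are at positions 3, 6, 8, 11, 14, 17, 19, so it is a leap year (13 months).

yes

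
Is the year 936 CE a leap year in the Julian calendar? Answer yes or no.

yes

936 mod 4 = 0, so it is a leap year in the Julian calendar.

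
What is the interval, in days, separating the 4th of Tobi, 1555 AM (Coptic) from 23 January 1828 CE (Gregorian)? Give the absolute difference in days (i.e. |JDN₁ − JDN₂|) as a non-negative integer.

JDN of the first date = 2392751.
JDN of the second date = 2388745.
|2388745 − 2392751| = 4006.

4006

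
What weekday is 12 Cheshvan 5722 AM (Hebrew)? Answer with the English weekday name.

Equivalently 22 October 1961 Gregorian, JDN 2437595.
Since JDN mod 7 = 6 (0 = Monday), the day is Sunday.

Sunday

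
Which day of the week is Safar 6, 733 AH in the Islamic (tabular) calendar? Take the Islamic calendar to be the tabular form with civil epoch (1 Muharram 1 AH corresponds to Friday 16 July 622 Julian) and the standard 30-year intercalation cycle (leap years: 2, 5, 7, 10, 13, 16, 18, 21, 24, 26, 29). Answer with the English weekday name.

Tuesday

In the proleptic Gregorian calendar this is 4 November 1332 (JDN 2207871).
2207871 ≡ 1 (mod 7); counting from Monday = 0 gives Tuesday.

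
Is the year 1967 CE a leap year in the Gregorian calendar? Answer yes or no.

1967 is not divisible by 4, so it is a common year.

no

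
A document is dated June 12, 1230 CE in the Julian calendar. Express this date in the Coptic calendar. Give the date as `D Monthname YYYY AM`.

The source date corresponds to 19 June 1230 in the proleptic Gregorian calendar (JDN 2170478).
That day falls on 18 Paoni 946 AM in the Coptic calendar.

18 Paoni 946 AM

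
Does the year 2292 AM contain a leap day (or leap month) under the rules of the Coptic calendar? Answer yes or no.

no

2292 mod 4 = 0; in the Coptic calendar a year is leap when year mod 4 = 3, so it is a common year.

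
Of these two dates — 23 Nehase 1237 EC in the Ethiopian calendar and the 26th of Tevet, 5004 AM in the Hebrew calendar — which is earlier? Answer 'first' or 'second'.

second

First date → JDN 2176022; second date → JDN 2175437.
JDN 2175437 < JDN 2176022, so the second date is earlier.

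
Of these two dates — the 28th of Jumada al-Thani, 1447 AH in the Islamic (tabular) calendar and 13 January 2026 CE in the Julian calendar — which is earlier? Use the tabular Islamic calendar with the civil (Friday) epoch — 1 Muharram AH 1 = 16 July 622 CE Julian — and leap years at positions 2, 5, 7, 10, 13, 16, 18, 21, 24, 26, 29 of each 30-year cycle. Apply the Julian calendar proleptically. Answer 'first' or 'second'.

First date → JDN 2461029; second date → JDN 2461067.
JDN 2461029 < JDN 2461067, so the first date is earlier.

first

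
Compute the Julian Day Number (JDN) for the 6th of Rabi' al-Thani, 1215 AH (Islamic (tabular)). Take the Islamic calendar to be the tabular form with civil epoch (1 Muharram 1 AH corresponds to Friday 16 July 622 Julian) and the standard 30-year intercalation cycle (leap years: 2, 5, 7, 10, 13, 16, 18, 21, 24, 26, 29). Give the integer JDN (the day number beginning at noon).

Equivalently 27 August 1800 (Gregorian).
JDN 2299161 is 15 October 1582 CE (Gregorian); the target day is +79574 days from there, so JDN = 2378735.

2378735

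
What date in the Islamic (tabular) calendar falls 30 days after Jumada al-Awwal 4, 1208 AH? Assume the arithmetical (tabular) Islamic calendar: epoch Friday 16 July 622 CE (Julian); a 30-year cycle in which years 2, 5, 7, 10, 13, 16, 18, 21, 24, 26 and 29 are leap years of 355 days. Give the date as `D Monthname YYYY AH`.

Counting 30 days forward from JDN 2376282 reaches JDN 2376312, which is 4 Jumada al-Thani 1208 AH.

4 Jumada al-Thani 1208 AH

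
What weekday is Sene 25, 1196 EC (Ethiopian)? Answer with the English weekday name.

Equivalently 26 June 1204 Gregorian, JDN 2160989.
2160989 ≡ 5 (mod 7); counting from Monday = 0 gives Saturday.

Saturday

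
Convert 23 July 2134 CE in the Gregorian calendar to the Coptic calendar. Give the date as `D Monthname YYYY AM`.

Both dates share Julian Day Number 2500691; in the Coptic calendar that is 15 Epip 1850 AM.

15 Epip 1850 AM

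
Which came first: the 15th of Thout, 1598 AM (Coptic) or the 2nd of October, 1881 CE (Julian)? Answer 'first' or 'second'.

The two dates have Julian Day Numbers 2408348 and 2408368 respectively.
Since 2408348 < 2408368, the first date comes first.

first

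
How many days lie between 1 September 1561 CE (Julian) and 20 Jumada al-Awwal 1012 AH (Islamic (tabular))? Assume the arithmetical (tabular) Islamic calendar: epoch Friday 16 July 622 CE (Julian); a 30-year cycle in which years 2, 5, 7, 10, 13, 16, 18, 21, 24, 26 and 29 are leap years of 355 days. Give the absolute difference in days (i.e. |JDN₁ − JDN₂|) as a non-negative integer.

15385

First date → JDN 2291457; second date → JDN 2306842.
The interval is |2291457 − 2306842| = 15385 days.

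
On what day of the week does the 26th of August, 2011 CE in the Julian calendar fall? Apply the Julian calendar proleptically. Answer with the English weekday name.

This is JDN 2455813 (8 September 2011 Gregorian).
Since JDN mod 7 = 3 (0 = Monday), the day is Thursday.

Thursday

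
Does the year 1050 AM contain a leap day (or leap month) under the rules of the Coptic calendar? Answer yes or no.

no

1050 mod 4 = 2; in the Coptic calendar a year is leap when year mod 4 = 3, so it is a common year.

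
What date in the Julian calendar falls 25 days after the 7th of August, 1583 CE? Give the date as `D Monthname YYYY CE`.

1 September 1583 CE

The starting date is JDN 2299467; 2299467 + 25 = 2299492.
JDN 2299492 corresponds to 1 September 1583 CE.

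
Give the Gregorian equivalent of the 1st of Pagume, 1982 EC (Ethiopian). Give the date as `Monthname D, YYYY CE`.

Both dates share Julian Day Number 2448141; in the Gregorian calendar that is 6 September 1990 CE.

September 6, 1990 CE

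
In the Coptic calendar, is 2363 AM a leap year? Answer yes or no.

yes

2363 mod 4 = 3; in the Coptic calendar a year is leap when year mod 4 = 3, so it is a leap year.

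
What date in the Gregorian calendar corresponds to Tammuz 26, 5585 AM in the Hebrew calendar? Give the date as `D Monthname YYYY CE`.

Julian Day Number of the source date = 2387820.
Converting JDN 2387820 to the Gregorian calendar gives 12 July 1825 CE.

12 July 1825 CE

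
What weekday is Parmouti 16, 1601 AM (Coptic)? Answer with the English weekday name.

In the Gregorian calendar this is 23 April 1885 (JDN 2409655).
Since JDN mod 7 = 3 (0 = Monday), the day is Thursday.

Thursday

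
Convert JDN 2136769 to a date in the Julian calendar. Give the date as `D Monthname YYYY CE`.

JDN 2136769 is 5 March 1138 in the proleptic Gregorian calendar.
In the Julian calendar that day is 26 February 1138 CE.

26 February 1138 CE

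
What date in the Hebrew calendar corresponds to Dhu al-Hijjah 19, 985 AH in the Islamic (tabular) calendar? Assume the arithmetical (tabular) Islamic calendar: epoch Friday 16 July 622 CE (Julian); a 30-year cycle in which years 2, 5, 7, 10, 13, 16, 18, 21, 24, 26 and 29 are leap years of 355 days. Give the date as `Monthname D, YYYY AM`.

Julian Day Number of the source date = 2297480.
Converting JDN 2297480 to the Hebrew calendar gives 20 Adar 5338 AM.

Adar 20, 5338 AM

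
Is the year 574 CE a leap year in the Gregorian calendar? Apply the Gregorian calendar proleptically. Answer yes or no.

no

574 is not divisible by 4, so it is a common year.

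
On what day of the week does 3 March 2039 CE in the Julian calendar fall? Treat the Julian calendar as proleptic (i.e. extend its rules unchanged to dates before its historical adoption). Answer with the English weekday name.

Equivalently 16 March 2039 Gregorian, JDN 2465864.
2465864 ≡ 2 (mod 7); counting from Monday = 0 gives Wednesday.

Wednesday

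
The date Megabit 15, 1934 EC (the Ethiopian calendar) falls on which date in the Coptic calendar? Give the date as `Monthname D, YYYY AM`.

Both dates share Julian Day Number 2430443; in the Coptic calendar that is 15 Paremhat 1658 AM.

Paremhat 15, 1658 AM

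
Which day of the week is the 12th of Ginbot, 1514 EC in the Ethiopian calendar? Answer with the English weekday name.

This is JDN 2277095 (17 May 1522 Gregorian).
Since JDN mod 7 = 2 (0 = Monday), the day is Wednesday.

Wednesday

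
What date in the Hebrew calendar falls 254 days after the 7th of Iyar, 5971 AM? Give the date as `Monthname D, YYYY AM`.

Tevet 24, 5972 AM

Counting 254 days forward from JDN 2528721 reaches JDN 2528975, which is Tevet 24, 5972 AM.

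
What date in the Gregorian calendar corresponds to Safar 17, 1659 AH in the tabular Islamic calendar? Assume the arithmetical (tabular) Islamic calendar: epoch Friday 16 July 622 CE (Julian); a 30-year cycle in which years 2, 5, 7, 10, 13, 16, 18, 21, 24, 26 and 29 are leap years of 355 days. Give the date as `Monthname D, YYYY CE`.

April 21, 2231 CE

Both dates share Julian Day Number 2536026; in the Gregorian calendar that is 21 April 2231 CE.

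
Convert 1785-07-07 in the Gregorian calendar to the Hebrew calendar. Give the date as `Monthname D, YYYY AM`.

Both dates share Julian Day Number 2373206; in the Hebrew calendar that is 29 Tammuz 5545 AM.

Tammuz 29, 5545 AM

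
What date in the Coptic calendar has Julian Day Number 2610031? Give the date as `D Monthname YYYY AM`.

JDN 2610031 is 2 December 2433 in the Gregorian calendar.
In the Coptic calendar that day is 20 Hathor 2150 AM.

20 Hathor 2150 AM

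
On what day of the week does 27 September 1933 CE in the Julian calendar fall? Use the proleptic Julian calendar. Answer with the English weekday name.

Equivalently 10 October 1933 Gregorian, JDN 2427356.
2427356 ≡ 1 (mod 7); counting from Monday = 0 gives Tuesday.

Tuesday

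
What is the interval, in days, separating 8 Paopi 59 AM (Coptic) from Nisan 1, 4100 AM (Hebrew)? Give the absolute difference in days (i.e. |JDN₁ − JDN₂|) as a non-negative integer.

JDN of the first date = 1846251.
JDN of the second date = 1845317.
|1845317 − 1846251| = 934.

934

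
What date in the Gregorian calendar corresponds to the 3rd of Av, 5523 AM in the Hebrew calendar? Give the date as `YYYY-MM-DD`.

1763-07-13

Julian Day Number of the source date = 2365176.
Converting JDN 2365176 to the Gregorian calendar gives 13 July 1763 CE.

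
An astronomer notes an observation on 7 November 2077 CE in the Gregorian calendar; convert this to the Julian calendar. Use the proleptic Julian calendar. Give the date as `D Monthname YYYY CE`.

For dates in this range the Gregorian date is 13 days ahead of the Julian.
7 November 2077 Gregorian − 13 days → 25 October 2077 Julian.

25 October 2077 CE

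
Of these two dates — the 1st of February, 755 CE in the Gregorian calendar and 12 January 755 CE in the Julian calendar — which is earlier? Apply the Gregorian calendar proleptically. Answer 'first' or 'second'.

First date → JDN 1996849; second date → JDN 1996833.
JDN 1996833 < JDN 1996849, so the second date is earlier.

second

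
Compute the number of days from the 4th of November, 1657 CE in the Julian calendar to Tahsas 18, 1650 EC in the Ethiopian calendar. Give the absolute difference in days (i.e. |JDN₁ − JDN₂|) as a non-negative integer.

40

First date → JDN 2326585; second date → JDN 2326625.
The interval is |2326585 − 2326625| = 40 days.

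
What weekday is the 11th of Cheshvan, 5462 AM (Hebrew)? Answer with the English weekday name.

Saturday

This is JDN 2342653 (12 November 1701 Gregorian).
JDN 2342653 mod 7 = 5, and JDN 0 was a Monday, so this is a Saturday.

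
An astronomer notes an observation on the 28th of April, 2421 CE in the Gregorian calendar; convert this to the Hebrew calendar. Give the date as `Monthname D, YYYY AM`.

Both dates share Julian Day Number 2605430; in the Hebrew calendar that is 26 Nisan 6181 AM.

Nisan 26, 6181 AM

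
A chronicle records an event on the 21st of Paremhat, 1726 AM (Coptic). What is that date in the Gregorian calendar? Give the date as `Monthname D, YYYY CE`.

Julian Day Number of the source date = 2455286.
Converting JDN 2455286 to the Gregorian calendar gives 30 March 2010 CE.

March 30, 2010 CE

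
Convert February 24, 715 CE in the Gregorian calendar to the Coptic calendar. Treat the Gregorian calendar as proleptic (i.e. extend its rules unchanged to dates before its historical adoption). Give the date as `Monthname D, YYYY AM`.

Both dates share Julian Day Number 1982262; in the Coptic calendar that is 26 Meshir 431 AM.

Meshir 26, 431 AM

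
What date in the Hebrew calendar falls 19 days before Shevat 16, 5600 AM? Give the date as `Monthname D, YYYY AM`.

Tevet 26, 5600 AM

The starting date is JDN 2393126; 2393126 − 19 = 2393107.
JDN 2393107 corresponds to Tevet 26, 5600 AM.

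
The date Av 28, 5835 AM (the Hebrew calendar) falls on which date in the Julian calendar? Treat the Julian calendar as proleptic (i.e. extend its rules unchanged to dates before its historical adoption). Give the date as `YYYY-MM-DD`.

2075-07-27

The source date corresponds to 9 August 2075 in the Gregorian calendar (JDN 2479159).
That day falls on 27 July 2075 CE in the Julian calendar.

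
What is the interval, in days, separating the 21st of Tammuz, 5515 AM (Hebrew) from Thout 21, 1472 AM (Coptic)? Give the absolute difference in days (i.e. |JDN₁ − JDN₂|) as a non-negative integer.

92

First date → JDN 2362241; second date → JDN 2362333.
The interval is |2362241 − 2362333| = 92 days.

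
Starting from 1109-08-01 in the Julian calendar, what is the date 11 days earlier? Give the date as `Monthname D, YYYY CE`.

Counting 11 days back from JDN 2126333 reaches JDN 2126322, which is July 21, 1109 CE.

July 21, 1109 CE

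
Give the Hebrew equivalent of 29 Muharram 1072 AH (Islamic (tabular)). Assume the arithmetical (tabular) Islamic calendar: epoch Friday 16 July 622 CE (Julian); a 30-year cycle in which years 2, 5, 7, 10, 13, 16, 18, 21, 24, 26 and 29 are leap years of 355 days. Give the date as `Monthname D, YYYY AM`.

Both dates share Julian Day Number 2327995; in the Hebrew calendar that is 1 Tishrei 5422 AM.

Tishrei 1, 5422 AM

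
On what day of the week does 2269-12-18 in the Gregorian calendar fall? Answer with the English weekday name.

2550147 ≡ 5 (mod 7); counting from Monday = 0 gives Saturday.

Saturday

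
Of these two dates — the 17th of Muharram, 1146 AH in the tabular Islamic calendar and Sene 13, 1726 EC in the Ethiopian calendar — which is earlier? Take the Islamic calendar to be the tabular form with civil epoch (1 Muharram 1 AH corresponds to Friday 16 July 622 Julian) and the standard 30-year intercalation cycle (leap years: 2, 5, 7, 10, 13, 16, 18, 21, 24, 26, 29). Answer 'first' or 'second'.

The two dates have Julian Day Numbers 2354206 and 2354559 respectively.
Since 2354206 < 2354559, the first date comes first.

first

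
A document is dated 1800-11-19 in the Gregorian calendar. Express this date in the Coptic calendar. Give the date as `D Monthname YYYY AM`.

11 Hathor 1517 AM

Both dates share Julian Day Number 2378819; in the Coptic calendar that is 11 Hathor 1517 AM.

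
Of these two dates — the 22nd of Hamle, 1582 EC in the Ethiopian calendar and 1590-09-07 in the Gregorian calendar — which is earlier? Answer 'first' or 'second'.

Converting both to JDN: 2302002 vs 2302045; the smaller is the first.

first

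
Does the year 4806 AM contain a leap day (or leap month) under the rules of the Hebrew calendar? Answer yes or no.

Hebrew year 4806 is year 18 of its 19-year Metonic cycle; leap years are at positions 3, 6, 8, 11, 14, 17, 19, so it is a common year (12 months).

no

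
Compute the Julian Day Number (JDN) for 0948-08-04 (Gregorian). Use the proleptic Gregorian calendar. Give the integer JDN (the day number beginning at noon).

2067526

JDN 2451545 is 1 January 2000 CE (Gregorian); the target day is −384019 days from there, so JDN = 2067526.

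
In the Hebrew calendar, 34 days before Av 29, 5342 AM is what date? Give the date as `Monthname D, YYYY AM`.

JDN of Av 29, 5342 AM = 2299112.
2299112 − 34 = 2299078.
JDN 2299078 in the Hebrew calendar is Tammuz 24, 5342 AM.

Tammuz 24, 5342 AM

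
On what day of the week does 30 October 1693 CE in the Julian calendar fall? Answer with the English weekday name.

Monday

In the Gregorian calendar this is 9 November 1693 (JDN 2339729).
2339729 ≡ 0 (mod 7); counting from Monday = 0 gives Monday.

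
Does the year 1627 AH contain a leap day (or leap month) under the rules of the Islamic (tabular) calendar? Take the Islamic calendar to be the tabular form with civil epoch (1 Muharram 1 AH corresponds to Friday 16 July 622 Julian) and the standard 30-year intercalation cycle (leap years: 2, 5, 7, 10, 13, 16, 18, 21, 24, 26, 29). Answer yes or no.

yes

Year 1627 AH is year 7 of its 30-year cycle; leap positions are 2, 5, 7, 10, 13, 16, 18, 21, 24, 26, 29, so it is a leap year (355 days).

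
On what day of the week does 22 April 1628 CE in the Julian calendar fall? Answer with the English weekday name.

Tuesday

Equivalently 2 May 1628 Gregorian, JDN 2315797.
2315797 ≡ 1 (mod 7); counting from Monday = 0 gives Tuesday.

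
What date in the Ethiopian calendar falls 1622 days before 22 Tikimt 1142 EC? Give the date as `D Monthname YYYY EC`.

16 Ginbot 1137 EC

The starting date is JDN 2141022; 2141022 − 1622 = 2139400.
JDN 2139400 corresponds to 16 Ginbot 1137 EC.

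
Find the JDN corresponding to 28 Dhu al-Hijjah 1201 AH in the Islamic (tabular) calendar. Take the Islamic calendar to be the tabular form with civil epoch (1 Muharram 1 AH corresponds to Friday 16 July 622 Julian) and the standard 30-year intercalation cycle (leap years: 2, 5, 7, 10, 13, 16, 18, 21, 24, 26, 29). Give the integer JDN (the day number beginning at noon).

In the Gregorian calendar the same day is 11 October 1787.
JDN 2451545 is 1 January 2000 CE (Gregorian); the target day is −77513 days from there, so JDN = 2374032.

2374032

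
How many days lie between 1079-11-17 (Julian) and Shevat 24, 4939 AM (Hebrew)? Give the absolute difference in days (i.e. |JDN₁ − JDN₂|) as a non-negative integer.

First date → JDN 2115483; second date → JDN 2151720.
The interval is |2115483 − 2151720| = 36237 days.

36237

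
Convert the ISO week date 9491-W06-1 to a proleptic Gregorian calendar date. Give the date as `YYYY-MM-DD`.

ISO week 1 of 9491 is the week containing the first Thursday of 9491.
Week 6, day 1 (Monday) lands on 9491-02-02.

9491-02-02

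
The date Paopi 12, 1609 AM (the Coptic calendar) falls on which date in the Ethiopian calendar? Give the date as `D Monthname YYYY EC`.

The source date corresponds to 21 October 1892 in the Gregorian calendar (JDN 2412393).
That day falls on 12 Tikimt 1885 EC in the Ethiopian calendar.

12 Tikimt 1885 EC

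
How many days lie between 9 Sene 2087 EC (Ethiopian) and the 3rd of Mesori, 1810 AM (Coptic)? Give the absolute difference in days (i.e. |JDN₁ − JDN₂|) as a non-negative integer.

First date → JDN 2486410; second date → JDN 2486099.
The interval is |2486410 − 2486099| = 311 days.

311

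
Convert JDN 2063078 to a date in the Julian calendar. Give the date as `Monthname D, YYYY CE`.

May 26, 936 CE

JDN 2063078 is 31 May 936 in the proleptic Gregorian calendar.
In the Julian calendar that day is May 26, 936 CE.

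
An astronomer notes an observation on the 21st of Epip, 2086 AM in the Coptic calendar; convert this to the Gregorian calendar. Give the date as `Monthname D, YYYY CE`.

Julian Day Number of the source date = 2586896.
Converting JDN 2586896 to the Gregorian calendar gives 31 July 2370 CE.

July 31, 2370 CE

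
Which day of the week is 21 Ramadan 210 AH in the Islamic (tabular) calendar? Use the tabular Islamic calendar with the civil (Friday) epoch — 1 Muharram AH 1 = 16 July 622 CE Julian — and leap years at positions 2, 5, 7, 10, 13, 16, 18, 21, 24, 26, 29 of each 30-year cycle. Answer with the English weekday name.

Equivalently 9 January 826 Gregorian, JDN 2022759.
JDN 2022759 mod 7 = 4, and JDN 0 was a Monday, so this is a Friday.

Friday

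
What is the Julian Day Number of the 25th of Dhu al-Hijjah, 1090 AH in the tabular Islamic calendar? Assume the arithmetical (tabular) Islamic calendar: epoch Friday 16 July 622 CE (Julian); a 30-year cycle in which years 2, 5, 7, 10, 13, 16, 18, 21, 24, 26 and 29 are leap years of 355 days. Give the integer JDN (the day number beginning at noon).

2334694

Equivalently 27 January 1680 (Gregorian).
JDN 2451545 is 1 January 2000 CE (Gregorian); the target day is −116851 days from there, so JDN = 2334694.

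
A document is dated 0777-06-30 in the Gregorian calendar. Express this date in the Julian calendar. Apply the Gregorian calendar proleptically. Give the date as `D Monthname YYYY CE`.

For dates in this range the Gregorian date is 4 days ahead of the Julian.
30 June 777 Gregorian − 4 days → 26 June 777 Julian.

26 June 777 CE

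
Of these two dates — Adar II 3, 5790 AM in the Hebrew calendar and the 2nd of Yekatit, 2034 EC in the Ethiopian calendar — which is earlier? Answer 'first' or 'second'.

first

Converting both to JDN: 2462569 vs 2466925; the smaller is the first.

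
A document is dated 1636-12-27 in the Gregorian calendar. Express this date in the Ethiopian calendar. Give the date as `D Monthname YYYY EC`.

21 Tahsas 1629 EC

Julian Day Number of the source date = 2318958.
Converting JDN 2318958 to the Ethiopian calendar gives 21 Tahsas 1629 EC.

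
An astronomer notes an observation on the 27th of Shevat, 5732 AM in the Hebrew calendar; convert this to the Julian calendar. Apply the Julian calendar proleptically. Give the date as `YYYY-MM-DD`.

The source date corresponds to 12 February 1972 in the Gregorian calendar (JDN 2441360).
That day falls on 30 January 1972 CE in the Julian calendar.

1972-01-30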